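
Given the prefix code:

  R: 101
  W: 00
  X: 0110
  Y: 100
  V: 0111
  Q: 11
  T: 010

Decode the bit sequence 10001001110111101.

Read left to right; each codeword is recognised as soon as it completes (prefix code):
  100→Y | 010→T | 0111→V | 0111→V | 101→R
Decoded message: YTVVR

YTVVR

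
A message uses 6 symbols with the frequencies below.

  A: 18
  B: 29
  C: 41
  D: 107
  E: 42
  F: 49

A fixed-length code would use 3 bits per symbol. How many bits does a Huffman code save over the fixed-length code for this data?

Fixed-length: 3 bits × 286 symbols = 858 bits.
Huffman merges:
merge A(18) and B(29): 47
merge C(41) and E(42): 83
merge 47 and F(49): 96
merge 83 and 96: 179
merge D(107) and 179: 286
Huffman total = 47 + 83 + 96 + 179 + 286 = 691 bits.
Saving = 858 − 691 = 167 bits.

167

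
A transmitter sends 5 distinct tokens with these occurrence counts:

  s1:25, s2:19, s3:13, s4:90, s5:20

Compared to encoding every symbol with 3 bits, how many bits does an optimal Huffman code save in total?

180

Fixed-length: 3 bits × 167 symbols = 501 bits.
Huffman merges:
s3(13) + s2(19) → 32
s5(20) + s1(25) → 45
32 + 45 → 77
77 + s4(90) → 167
Huffman total = 32 + 45 + 77 + 167 = 321 bits.
Saving = 501 − 321 = 180 bits.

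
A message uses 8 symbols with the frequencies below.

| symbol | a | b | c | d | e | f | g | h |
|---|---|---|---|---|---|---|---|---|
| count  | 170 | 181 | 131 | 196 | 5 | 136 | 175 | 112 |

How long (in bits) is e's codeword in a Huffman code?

4

Repeatedly merge the two smallest:
e(5) + h(112) → 117
117 + c(131) → 248
f(136) + a(170) → 306
g(175) + b(181) → 356
d(196) + 248 → 444
306 + 356 → 662
444 + 662 → 1106
e sits 4 levels below the root, so its codeword is 4 bits.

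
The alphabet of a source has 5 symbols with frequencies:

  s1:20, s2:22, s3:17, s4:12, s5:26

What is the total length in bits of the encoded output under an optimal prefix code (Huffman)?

Merge the two smallest weights repeatedly:
merge s4(12) and s3(17): 29
merge s1(20) and s2(22): 42
merge s5(26) and 29: 55
merge 42 and 55: 97
Each symbol's bit-cost is frequency × depth; summing gives 223 bits (equivalently 29 + 42 + 55 + 97).

223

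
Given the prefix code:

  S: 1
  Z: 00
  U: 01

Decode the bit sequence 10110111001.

Read left to right; each codeword is recognised as soon as it completes (prefix code):
  1→S | 01→U | 1→S | 01→U | 1→S | 1→S | 00→Z | 1→S
Decoded message: SUSUSSZS

SUSUSSZS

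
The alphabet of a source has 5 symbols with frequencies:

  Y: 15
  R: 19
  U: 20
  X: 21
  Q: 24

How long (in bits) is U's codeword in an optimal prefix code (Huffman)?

Huffman merges, smallest pair first:
combine Y(15), R(19) → 34
combine U(20), X(21) → 41
combine Q(24), 34 → 58
combine 41, 58 → 99
U sits 2 levels below the root, so its codeword is 2 bits.

2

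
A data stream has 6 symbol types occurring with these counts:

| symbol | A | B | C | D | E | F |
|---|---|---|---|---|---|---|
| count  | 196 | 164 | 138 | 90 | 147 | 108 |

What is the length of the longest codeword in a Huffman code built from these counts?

Merge the two lowest-weight nodes at each step:
merge D(90) and F(108): 198
merge C(138) and E(147): 285
merge B(164) and A(196): 360
merge 198 and 285: 483
merge 360 and 483: 843
The first pair merged (D, F) ends up deepest, at depth 3.

3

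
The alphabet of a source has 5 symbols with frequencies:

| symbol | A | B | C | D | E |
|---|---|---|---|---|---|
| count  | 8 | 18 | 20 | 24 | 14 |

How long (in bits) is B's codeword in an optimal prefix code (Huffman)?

Build the tree from the bottom:
merge A(8) and E(14): 22
merge B(18) and C(20): 38
merge 22 and D(24): 46
merge 38 and 46: 84
The subtree containing B is merged 2 times, so code length = 2.

2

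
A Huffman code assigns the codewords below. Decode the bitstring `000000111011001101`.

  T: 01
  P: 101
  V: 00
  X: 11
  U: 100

VVVXPUXT

Read left to right; each codeword is recognised as soon as it completes (prefix code):
  00→V | 00→V | 00→V | 11→X | 101→P | 100→U | 11→X | 01→T
Decoded message: VVVXPUXT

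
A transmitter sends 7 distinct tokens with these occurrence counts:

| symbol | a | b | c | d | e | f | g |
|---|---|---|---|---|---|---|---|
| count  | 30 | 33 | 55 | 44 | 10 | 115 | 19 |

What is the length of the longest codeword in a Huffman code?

5

Merge the two lowest-weight nodes at each step:
merge e(10) and g(19): 29
merge 29 and a(30): 59
merge b(33) and d(44): 77
merge c(55) and 59: 114
merge 77 and 114: 191
merge f(115) and 191: 306
The rarest symbols sit at the bottom; the longest codeword is 5 bits.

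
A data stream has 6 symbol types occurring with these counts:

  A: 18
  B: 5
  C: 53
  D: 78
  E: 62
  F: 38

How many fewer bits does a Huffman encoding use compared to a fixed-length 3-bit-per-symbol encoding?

170

Fixed-length: 3 bits × 254 symbols = 762 bits.
Huffman merges:
merge B(5) and A(18): 23
merge 23 and F(38): 61
merge C(53) and 61: 114
merge E(62) and D(78): 140
merge 114 and 140: 254
Huffman total = 23 + 61 + 114 + 140 + 254 = 592 bits.
Saving = 762 − 592 = 170 bits.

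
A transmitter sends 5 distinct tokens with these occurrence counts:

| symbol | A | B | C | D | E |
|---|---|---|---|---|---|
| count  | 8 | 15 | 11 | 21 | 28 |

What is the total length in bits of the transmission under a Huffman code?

185

Build the Huffman tree bottom-up:
A(8) + C(11) → 19
B(15) + 19 → 34
D(21) + E(28) → 49
34 + 49 → 83
Total encoded bits = sum of merged weights = 19 + 34 + 49 + 83 = 185.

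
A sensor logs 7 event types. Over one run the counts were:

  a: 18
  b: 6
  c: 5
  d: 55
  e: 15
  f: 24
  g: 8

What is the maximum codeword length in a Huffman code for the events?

5

Merge the two lowest-weight nodes at each step:
combine c(5), b(6) → 11
combine g(8), 11 → 19
combine e(15), a(18) → 33
combine 19, f(24) → 43
combine 33, 43 → 76
combine d(55), 76 → 131
The rarest symbols sit at the bottom; the longest codeword is 5 bits.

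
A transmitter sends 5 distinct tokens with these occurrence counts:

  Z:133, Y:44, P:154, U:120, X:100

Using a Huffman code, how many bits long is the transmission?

Build the Huffman tree bottom-up:
merge Y(44) and X(100): 144
merge U(120) and Z(133): 253
merge 144 and P(154): 298
merge 253 and 298: 551
Total encoded bits = sum of merged weights = 144 + 253 + 298 + 551 = 1246.

1246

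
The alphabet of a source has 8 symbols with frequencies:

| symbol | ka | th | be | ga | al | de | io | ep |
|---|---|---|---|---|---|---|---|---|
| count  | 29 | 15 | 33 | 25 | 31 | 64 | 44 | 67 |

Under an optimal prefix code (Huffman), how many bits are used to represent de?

2

Huffman merges, smallest pair first:
merge th(15) and ga(25): 40
merge ka(29) and al(31): 60
merge be(33) and 40: 73
merge io(44) and 60: 104
merge de(64) and ep(67): 131
merge 73 and 104: 177
merge 131 and 177: 308
de sits 2 levels below the root, so its codeword is 2 bits.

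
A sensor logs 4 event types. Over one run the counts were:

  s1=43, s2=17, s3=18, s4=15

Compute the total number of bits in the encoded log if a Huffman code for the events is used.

175

Merge the two smallest weights repeatedly:
merge s4(15) and s2(17): 32
merge s3(18) and 32: 50
merge s1(43) and 50: 93
Total encoded bits = sum of merged weights = 32 + 50 + 93 = 175.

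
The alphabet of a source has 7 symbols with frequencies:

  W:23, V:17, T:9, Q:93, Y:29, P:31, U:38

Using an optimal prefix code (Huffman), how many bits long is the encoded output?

609

Build the Huffman tree bottom-up:
combine T(9), V(17) → 26
combine W(23), 26 → 49
combine Y(29), P(31) → 60
combine U(38), 49 → 87
combine 60, 87 → 147
combine Q(93), 147 → 240
Each symbol's bit-cost is frequency × depth; summing gives 609 bits (equivalently 26 + 49 + 60 + 87 + 147 + 240).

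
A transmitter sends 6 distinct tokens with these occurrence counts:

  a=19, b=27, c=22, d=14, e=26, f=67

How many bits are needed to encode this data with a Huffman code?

Greedily combine the two least-frequent nodes:
merge d(14) and a(19): 33
merge c(22) and e(26): 48
merge b(27) and 33: 60
merge 48 and 60: 108
merge f(67) and 108: 175
Total encoded bits = sum of merged weights = 33 + 48 + 60 + 108 + 175 = 424.

424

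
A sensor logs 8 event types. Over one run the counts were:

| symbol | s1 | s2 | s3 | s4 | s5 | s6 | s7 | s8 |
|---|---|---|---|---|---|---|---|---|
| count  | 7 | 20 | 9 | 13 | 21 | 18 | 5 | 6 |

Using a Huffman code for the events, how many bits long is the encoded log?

Build the Huffman tree bottom-up:
merge s7(5) and s8(6): 11
merge s1(7) and s3(9): 16
merge 11 and s4(13): 24
merge 16 and s6(18): 34
merge s2(20) and s5(21): 41
merge 24 and 34: 58
merge 41 and 58: 99
Total encoded bits = sum of merged weights = 11 + 16 + 24 + 34 + 41 + 58 + 99 = 283.

283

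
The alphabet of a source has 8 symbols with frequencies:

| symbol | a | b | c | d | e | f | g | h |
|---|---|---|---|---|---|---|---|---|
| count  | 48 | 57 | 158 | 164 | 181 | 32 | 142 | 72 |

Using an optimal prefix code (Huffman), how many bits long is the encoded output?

2426

Merge the two smallest weights repeatedly:
f(32) + a(48) → 80
b(57) + h(72) → 129
80 + 129 → 209
g(142) + c(158) → 300
d(164) + e(181) → 345
209 + 300 → 509
345 + 509 → 854
Total encoded bits = sum of merged weights = 80 + 129 + 209 + 300 + 345 + 509 + 854 = 2426.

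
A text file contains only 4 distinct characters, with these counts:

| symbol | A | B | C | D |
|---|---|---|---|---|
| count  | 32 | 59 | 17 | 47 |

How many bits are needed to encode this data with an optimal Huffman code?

300

Greedily combine the two least-frequent nodes:
merge C(17) and A(32): 49
merge D(47) and 49: 96
merge B(59) and 96: 155
The encoded length is the sum of every internal node's weight: 49 + 96 + 155 = 300 bits.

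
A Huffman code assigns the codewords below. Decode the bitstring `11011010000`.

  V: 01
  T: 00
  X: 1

Read left to right; each codeword is recognised as soon as it completes (prefix code):
  1→X | 1→X | 01→V | 1→X | 01→V | 00→T | 00→T
Decoded message: XXVXVTT

XXVXVTT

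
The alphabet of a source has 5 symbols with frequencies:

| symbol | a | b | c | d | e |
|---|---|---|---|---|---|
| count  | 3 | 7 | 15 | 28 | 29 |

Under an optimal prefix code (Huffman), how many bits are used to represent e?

1

Build the tree from the bottom:
combine a(3), b(7) → 10
combine 10, c(15) → 25
combine 25, d(28) → 53
combine e(29), 53 → 82
e is a child of the root — depth 1, so its codeword is a single bit.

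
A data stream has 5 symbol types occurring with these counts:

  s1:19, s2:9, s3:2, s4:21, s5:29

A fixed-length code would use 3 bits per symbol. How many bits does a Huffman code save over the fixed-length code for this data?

69

Fixed-length: 3 bits × 80 symbols = 240 bits.
Huffman merges:
s3(2) + s2(9) → 11
11 + s1(19) → 30
s4(21) + s5(29) → 50
30 + 50 → 80
Huffman total = 11 + 30 + 50 + 80 = 171 bits.
Saving = 240 − 171 = 69 bits.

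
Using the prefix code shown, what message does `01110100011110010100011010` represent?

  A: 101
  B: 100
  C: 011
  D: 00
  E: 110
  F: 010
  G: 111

Read left to right; each codeword is recognised as soon as it completes (prefix code):
  011→C | 101→A | 00→D | 011→C | 110→E | 010→F | 100→B | 011→C | 010→F
Decoded message: CADCEFBCF

CADCEFBCF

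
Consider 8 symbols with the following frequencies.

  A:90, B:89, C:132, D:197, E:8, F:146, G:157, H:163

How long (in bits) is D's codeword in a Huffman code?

Repeatedly merge the two smallest:
E(8) + B(89) → 97
A(90) + 97 → 187
C(132) + F(146) → 278
G(157) + H(163) → 320
187 + D(197) → 384
278 + 320 → 598
384 + 598 → 982
D's leaf is at depth 2, giving a 2-bit codeword.

2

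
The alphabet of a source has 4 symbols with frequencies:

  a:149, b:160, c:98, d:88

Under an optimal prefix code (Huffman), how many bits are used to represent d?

Repeatedly merge the two smallest:
combine d(88), c(98) → 186
combine a(149), b(160) → 309
combine 186, 309 → 495
d's leaf is at depth 2, giving a 2-bit codeword.

2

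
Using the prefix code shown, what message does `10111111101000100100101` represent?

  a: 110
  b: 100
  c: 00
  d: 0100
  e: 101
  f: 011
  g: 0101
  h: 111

Read left to right; each codeword is recognised as soon as it completes (prefix code):
  101→e | 111→h | 111→h | 0100→d | 0100→d | 100→b | 101→e
Decoded message: ehhddbe

ehhddbe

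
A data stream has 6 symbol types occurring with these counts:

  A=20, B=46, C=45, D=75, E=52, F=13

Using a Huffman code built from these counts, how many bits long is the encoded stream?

613

Build the Huffman tree bottom-up:
F(13) + A(20) → 33
33 + C(45) → 78
B(46) + E(52) → 98
D(75) + 78 → 153
98 + 153 → 251
The encoded length is the sum of every internal node's weight: 33 + 78 + 98 + 153 + 251 = 613 bits.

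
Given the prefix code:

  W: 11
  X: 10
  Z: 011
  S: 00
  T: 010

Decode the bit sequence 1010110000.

Read left to right; each codeword is recognised as soon as it completes (prefix code):
  10→X | 10→X | 11→W | 00→S | 00→S
Decoded message: XXWSS

XXWSS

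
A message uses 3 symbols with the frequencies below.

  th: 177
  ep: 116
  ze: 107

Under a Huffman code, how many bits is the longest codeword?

Merge the two lowest-weight nodes at each step:
merge ze(107) and ep(116): 223
merge th(177) and 223: 400
Maximum depth reached is 2.

2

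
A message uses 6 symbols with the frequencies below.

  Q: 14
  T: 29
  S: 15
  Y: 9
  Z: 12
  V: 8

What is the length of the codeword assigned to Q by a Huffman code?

Repeatedly merge the two smallest:
V(8) + Y(9) → 17
Z(12) + Q(14) → 26
S(15) + 17 → 32
26 + T(29) → 55
32 + 55 → 87
Q sits 3 levels below the root, so its codeword is 3 bits.

3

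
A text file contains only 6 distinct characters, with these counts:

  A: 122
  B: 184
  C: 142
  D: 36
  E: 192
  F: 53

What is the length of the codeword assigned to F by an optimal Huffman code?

4

Build the tree from the bottom:
D(36) + F(53) → 89
89 + A(122) → 211
C(142) + B(184) → 326
E(192) + 211 → 403
326 + 403 → 729
F's leaf is at depth 4, giving a 4-bit codeword.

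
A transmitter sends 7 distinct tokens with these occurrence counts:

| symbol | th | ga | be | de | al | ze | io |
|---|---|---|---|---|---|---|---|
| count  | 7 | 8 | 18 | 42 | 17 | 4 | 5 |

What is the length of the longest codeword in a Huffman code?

Merge the two lowest-weight nodes at each step:
combine ze(4), io(5) → 9
combine th(7), ga(8) → 15
combine 9, 15 → 24
combine al(17), be(18) → 35
combine 24, 35 → 59
combine de(42), 59 → 101
The first pair merged (ze, io) ends up deepest, at depth 4.

4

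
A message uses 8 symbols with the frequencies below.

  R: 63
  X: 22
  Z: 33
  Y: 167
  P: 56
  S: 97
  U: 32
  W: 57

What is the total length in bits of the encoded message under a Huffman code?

Merge the two smallest weights repeatedly:
X(22) + U(32) → 54
Z(33) + 54 → 87
P(56) + W(57) → 113
R(63) + 87 → 150
S(97) + 113 → 210
150 + Y(167) → 317
210 + 317 → 527
Total encoded bits = sum of merged weights = 54 + 87 + 113 + 150 + 210 + 317 + 527 = 1458.

1458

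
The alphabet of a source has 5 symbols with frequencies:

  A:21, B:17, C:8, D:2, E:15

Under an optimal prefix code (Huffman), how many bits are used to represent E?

Build the tree from the bottom:
merge D(2) and C(8): 10
merge 10 and E(15): 25
merge B(17) and A(21): 38
merge 25 and 38: 63
The subtree containing E is merged 2 times, so code length = 2.

2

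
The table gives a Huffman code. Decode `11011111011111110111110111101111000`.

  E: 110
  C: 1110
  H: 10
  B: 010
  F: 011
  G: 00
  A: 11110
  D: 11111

EDFDFCAAG

Read left to right; each codeword is recognised as soon as it completes (prefix code):
  110→E | 11111→D | 011→F | 11111→D | 011→F | 1110→C | 11110→A | 11110→A | 00→G
Decoded message: EDFDFCAAG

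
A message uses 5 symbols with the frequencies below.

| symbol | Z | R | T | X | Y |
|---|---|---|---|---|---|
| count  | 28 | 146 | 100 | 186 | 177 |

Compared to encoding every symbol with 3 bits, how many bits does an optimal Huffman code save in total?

Fixed-length: 3 bits × 637 symbols = 1911 bits.
Huffman merges:
combine Z(28), T(100) → 128
combine 128, R(146) → 274
combine Y(177), X(186) → 363
combine 274, 363 → 637
Huffman total = 128 + 274 + 363 + 637 = 1402 bits.
Saving = 1911 − 1402 = 509 bits.

509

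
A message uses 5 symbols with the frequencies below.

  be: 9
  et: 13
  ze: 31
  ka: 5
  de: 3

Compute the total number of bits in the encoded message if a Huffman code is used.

Merge the two smallest weights repeatedly:
de(3) + ka(5) → 8
8 + be(9) → 17
et(13) + 17 → 30
30 + ze(31) → 61
Total encoded bits = sum of merged weights = 8 + 17 + 30 + 61 = 116.

116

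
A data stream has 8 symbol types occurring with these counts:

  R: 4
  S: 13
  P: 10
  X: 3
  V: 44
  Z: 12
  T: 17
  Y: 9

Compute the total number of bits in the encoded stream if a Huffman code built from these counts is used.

293

Greedily combine the two least-frequent nodes:
merge X(3) and R(4): 7
merge 7 and Y(9): 16
merge P(10) and Z(12): 22
merge S(13) and 16: 29
merge T(17) and 22: 39
merge 29 and 39: 68
merge V(44) and 68: 112
Total encoded bits = sum of merged weights = 7 + 16 + 22 + 29 + 39 + 68 + 112 = 293.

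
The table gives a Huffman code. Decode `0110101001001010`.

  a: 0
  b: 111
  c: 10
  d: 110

adccacacc

Read left to right; each codeword is recognised as soon as it completes (prefix code):
  0→a | 110→d | 10→c | 10→c | 0→a | 10→c | 0→a | 10→c | 10→c
Decoded message: adccacacc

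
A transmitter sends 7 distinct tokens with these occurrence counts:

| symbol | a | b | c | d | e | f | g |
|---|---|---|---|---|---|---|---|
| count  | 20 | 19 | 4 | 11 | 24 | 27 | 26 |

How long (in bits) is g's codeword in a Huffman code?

2

Huffman merges, smallest pair first:
combine c(4), d(11) → 15
combine 15, b(19) → 34
combine a(20), e(24) → 44
combine g(26), f(27) → 53
combine 34, 44 → 78
combine 53, 78 → 131
g sits 2 levels below the root, so its codeword is 2 bits.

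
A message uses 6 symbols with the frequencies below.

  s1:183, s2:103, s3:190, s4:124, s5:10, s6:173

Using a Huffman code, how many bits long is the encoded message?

Build the Huffman tree bottom-up:
s5(10) + s2(103) → 113
113 + s4(124) → 237
s6(173) + s1(183) → 356
s3(190) + 237 → 427
356 + 427 → 783
The encoded length is the sum of every internal node's weight: 113 + 237 + 356 + 427 + 783 = 1916 bits.

1916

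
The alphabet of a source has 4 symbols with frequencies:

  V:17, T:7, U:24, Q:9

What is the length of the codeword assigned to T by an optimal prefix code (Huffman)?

3

Repeatedly merge the two smallest:
merge T(7) and Q(9): 16
merge 16 and V(17): 33
merge U(24) and 33: 57
The subtree containing T is merged 3 times, so code length = 3.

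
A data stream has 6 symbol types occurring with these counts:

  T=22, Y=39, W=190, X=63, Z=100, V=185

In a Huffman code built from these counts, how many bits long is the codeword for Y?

4

Huffman merges, smallest pair first:
merge T(22) and Y(39): 61
merge 61 and X(63): 124
merge Z(100) and 124: 224
merge V(185) and W(190): 375
merge 224 and 375: 599
Y sits 4 levels below the root, so its codeword is 4 bits.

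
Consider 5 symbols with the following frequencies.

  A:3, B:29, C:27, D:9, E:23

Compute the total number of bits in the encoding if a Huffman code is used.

194

Build the Huffman tree bottom-up:
A(3) + D(9) → 12
12 + E(23) → 35
C(27) + B(29) → 56
35 + 56 → 91
Each symbol's bit-cost is frequency × depth; summing gives 194 bits (equivalently 12 + 35 + 56 + 91).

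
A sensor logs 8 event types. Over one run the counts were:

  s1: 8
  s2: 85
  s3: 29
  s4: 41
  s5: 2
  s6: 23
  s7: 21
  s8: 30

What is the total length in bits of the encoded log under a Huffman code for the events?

632

Merge the two smallest weights repeatedly:
s5(2) + s1(8) → 10
10 + s7(21) → 31
s6(23) + s3(29) → 52
s8(30) + 31 → 61
s4(41) + 52 → 93
61 + s2(85) → 146
93 + 146 → 239
Total encoded bits = sum of merged weights = 10 + 31 + 52 + 61 + 93 + 146 + 239 = 632.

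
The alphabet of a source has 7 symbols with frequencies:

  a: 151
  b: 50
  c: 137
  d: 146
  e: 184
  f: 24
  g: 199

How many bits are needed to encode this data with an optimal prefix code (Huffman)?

Build the Huffman tree bottom-up:
f(24) + b(50) → 74
74 + c(137) → 211
d(146) + a(151) → 297
e(184) + g(199) → 383
211 + 297 → 508
383 + 508 → 891
The encoded length is the sum of every internal node's weight: 74 + 211 + 297 + 383 + 508 + 891 = 2364 bits.

2364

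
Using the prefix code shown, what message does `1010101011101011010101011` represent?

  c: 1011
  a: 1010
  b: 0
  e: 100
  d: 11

aadadbac

Read left to right; each codeword is recognised as soon as it completes (prefix code):
  1010→a | 1010→a | 11→d | 1010→a | 11→d | 0→b | 1010→a | 1011→c
Decoded message: aadadbac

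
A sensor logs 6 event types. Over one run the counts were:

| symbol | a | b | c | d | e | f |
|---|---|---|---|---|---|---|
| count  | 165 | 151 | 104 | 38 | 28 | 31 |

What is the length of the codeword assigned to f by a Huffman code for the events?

4

Huffman merges, smallest pair first:
combine e(28), f(31) → 59
combine d(38), 59 → 97
combine 97, c(104) → 201
combine b(151), a(165) → 316
combine 201, 316 → 517
f sits 4 levels below the root, so its codeword is 4 bits.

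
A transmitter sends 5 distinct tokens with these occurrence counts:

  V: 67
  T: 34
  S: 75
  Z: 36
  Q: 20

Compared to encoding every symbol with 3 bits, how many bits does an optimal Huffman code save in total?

Fixed-length: 3 bits × 232 symbols = 696 bits.
Huffman merges:
Q(20) + T(34) → 54
Z(36) + 54 → 90
V(67) + S(75) → 142
90 + 142 → 232
Huffman total = 54 + 90 + 142 + 232 = 518 bits.
Saving = 696 − 518 = 178 bits.

178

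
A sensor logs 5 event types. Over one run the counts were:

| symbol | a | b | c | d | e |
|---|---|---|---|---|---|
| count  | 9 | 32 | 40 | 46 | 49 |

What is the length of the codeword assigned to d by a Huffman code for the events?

2

Huffman merges, smallest pair first:
a(9) + b(32) → 41
c(40) + 41 → 81
d(46) + e(49) → 95
81 + 95 → 176
d sits 2 levels below the root, so its codeword is 2 bits.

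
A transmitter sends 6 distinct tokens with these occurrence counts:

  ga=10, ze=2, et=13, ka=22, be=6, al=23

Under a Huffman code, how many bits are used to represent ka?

Build the tree from the bottom:
ze(2) + be(6) → 8
8 + ga(10) → 18
et(13) + 18 → 31
ka(22) + al(23) → 45
31 + 45 → 76
ka's leaf is at depth 2, giving a 2-bit codeword.

2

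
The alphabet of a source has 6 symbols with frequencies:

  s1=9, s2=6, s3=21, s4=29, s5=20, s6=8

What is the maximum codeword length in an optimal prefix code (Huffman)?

Merge the two lowest-weight nodes at each step:
s2(6) + s6(8) → 14
s1(9) + 14 → 23
s5(20) + s3(21) → 41
23 + s4(29) → 52
41 + 52 → 93
The first pair merged (s2, s6) ends up deepest, at depth 4.

4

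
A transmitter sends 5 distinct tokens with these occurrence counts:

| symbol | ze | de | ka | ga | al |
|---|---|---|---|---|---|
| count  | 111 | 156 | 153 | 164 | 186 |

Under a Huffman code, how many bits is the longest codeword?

Merge the two lowest-weight nodes at each step:
ze(111) + ka(153) → 264
de(156) + ga(164) → 320
al(186) + 264 → 450
320 + 450 → 770
The first pair merged (ze, ka) ends up deepest, at depth 3.

3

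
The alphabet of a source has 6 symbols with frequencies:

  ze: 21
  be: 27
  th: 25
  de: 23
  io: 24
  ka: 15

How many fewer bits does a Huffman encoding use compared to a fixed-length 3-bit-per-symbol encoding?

Fixed-length: 3 bits × 135 symbols = 405 bits.
Huffman merges:
combine ka(15), ze(21) → 36
combine de(23), io(24) → 47
combine th(25), be(27) → 52
combine 36, 47 → 83
combine 52, 83 → 135
Huffman total = 36 + 47 + 52 + 83 + 135 = 353 bits.
Saving = 405 − 353 = 52 bits.

52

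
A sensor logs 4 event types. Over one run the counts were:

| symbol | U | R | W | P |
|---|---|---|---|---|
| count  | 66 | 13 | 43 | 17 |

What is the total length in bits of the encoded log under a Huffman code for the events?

Build the Huffman tree bottom-up:
R(13) + P(17) → 30
30 + W(43) → 73
U(66) + 73 → 139
Each symbol's bit-cost is frequency × depth; summing gives 242 bits (equivalently 30 + 73 + 139).

242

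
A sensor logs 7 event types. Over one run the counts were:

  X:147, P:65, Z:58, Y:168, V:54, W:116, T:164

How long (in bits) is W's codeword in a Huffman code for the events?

3

Build the tree from the bottom:
V(54) + Z(58) → 112
P(65) + 112 → 177
W(116) + X(147) → 263
T(164) + Y(168) → 332
177 + 263 → 440
332 + 440 → 772
The subtree containing W is merged 3 times, so code length = 3.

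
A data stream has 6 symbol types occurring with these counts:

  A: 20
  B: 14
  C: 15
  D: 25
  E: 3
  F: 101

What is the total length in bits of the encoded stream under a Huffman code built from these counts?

349

Greedily combine the two least-frequent nodes:
merge E(3) and B(14): 17
merge C(15) and 17: 32
merge A(20) and D(25): 45
merge 32 and 45: 77
merge 77 and F(101): 178
Each symbol's bit-cost is frequency × depth; summing gives 349 bits (equivalently 17 + 32 + 45 + 77 + 178).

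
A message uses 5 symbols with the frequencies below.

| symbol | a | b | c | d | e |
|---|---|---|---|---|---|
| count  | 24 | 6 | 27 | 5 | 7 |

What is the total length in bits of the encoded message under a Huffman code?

Greedily combine the two least-frequent nodes:
combine d(5), b(6) → 11
combine e(7), 11 → 18
combine 18, a(24) → 42
combine c(27), 42 → 69
Total encoded bits = sum of merged weights = 11 + 18 + 42 + 69 = 140.

140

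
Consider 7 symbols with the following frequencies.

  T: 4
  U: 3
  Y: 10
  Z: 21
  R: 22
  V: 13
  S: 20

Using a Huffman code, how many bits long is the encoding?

Greedily combine the two least-frequent nodes:
merge U(3) and T(4): 7
merge 7 and Y(10): 17
merge V(13) and 17: 30
merge S(20) and Z(21): 41
merge R(22) and 30: 52
merge 41 and 52: 93
Each symbol's bit-cost is frequency × depth; summing gives 240 bits (equivalently 7 + 17 + 30 + 41 + 52 + 93).

240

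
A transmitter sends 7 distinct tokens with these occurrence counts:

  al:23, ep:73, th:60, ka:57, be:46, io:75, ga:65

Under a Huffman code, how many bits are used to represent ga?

Build the tree from the bottom:
merge al(23) and be(46): 69
merge ka(57) and th(60): 117
merge ga(65) and 69: 134
merge ep(73) and io(75): 148
merge 117 and 134: 251
merge 148 and 251: 399
ga's leaf is at depth 3, giving a 3-bit codeword.

3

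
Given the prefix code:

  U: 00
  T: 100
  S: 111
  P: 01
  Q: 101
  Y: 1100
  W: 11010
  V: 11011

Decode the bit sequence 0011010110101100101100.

Read left to right; each codeword is recognised as soon as it completes (prefix code):
  00→U | 11010→W | 11010→W | 1100→Y | 101→Q | 100→T
Decoded message: UWWYQT

UWWYQT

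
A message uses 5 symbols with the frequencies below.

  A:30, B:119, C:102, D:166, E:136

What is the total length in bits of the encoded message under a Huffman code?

1238

Greedily combine the two least-frequent nodes:
A(30) + C(102) → 132
B(119) + 132 → 251
E(136) + D(166) → 302
251 + 302 → 553
The encoded length is the sum of every internal node's weight: 132 + 251 + 302 + 553 = 1238 bits.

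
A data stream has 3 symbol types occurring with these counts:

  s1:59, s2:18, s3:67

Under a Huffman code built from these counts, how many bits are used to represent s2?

2

Build the tree from the bottom:
combine s2(18), s1(59) → 77
combine s3(67), 77 → 144
s2's leaf is at depth 2, giving a 2-bit codeword.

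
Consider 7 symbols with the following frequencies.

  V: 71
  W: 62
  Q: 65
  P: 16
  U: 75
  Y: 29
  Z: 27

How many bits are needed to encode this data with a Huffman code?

932

Greedily combine the two least-frequent nodes:
P(16) + Z(27) → 43
Y(29) + 43 → 72
W(62) + Q(65) → 127
V(71) + 72 → 143
U(75) + 127 → 202
143 + 202 → 345
Each symbol's bit-cost is frequency × depth; summing gives 932 bits (equivalently 43 + 72 + 127 + 143 + 202 + 345).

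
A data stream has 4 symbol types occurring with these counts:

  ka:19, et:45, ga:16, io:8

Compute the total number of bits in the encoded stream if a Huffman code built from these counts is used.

Greedily combine the two least-frequent nodes:
io(8) + ga(16) → 24
ka(19) + 24 → 43
43 + et(45) → 88
The encoded length is the sum of every internal node's weight: 24 + 43 + 88 = 155 bits.

155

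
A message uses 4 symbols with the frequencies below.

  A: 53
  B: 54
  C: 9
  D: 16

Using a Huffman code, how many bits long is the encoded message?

235

Build the Huffman tree bottom-up:
combine C(9), D(16) → 25
combine 25, A(53) → 78
combine B(54), 78 → 132
Total encoded bits = sum of merged weights = 25 + 78 + 132 = 235.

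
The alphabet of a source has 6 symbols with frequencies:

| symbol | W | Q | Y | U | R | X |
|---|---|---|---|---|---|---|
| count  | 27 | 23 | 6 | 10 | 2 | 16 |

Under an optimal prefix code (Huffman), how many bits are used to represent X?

Repeatedly merge the two smallest:
R(2) + Y(6) → 8
8 + U(10) → 18
X(16) + 18 → 34
Q(23) + W(27) → 50
34 + 50 → 84
The subtree containing X is merged 2 times, so code length = 2.

2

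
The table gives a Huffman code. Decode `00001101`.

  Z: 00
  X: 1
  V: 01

Read left to right; each codeword is recognised as soon as it completes (prefix code):
  00→Z | 00→Z | 1→X | 1→X | 01→V
Decoded message: ZZXXV

ZZXXV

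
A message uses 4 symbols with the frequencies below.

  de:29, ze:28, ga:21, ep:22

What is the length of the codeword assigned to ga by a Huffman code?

Repeatedly merge the two smallest:
merge ga(21) and ep(22): 43
merge ze(28) and de(29): 57
merge 43 and 57: 100
The subtree containing ga is merged 2 times, so code length = 2.

2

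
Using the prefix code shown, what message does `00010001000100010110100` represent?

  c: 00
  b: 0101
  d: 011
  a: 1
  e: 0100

Read left to right; each codeword is recognised as soon as it completes (prefix code):
  00→c | 0100→e | 0100→e | 0100→e | 0101→b | 1→a | 0100→e
Decoded message: ceeebae

ceeebae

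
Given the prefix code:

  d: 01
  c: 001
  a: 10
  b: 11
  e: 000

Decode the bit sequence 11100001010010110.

Read left to right; each codeword is recognised as soon as it completes (prefix code):
  11→b | 10→a | 000→e | 10→a | 10→a | 01→d | 01→d | 10→a
Decoded message: baeaadda

baeaadda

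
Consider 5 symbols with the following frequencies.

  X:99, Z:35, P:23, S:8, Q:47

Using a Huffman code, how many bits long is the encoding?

422

Greedily combine the two least-frequent nodes:
S(8) + P(23) → 31
31 + Z(35) → 66
Q(47) + 66 → 113
X(99) + 113 → 212
The encoded length is the sum of every internal node's weight: 31 + 66 + 113 + 212 = 422 bits.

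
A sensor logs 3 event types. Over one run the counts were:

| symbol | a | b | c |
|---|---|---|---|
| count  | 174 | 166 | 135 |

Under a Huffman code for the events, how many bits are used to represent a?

1

Build the tree from the bottom:
combine c(135), b(166) → 301
combine a(174), 301 → 475
a is a child of the root — depth 1, so its codeword is a single bit.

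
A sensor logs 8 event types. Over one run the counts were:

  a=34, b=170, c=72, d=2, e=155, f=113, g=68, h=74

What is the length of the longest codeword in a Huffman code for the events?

5

Merge the two lowest-weight nodes at each step:
merge d(2) and a(34): 36
merge 36 and g(68): 104
merge c(72) and h(74): 146
merge 104 and f(113): 217
merge 146 and e(155): 301
merge b(170) and 217: 387
merge 301 and 387: 688
The first pair merged (d, a) ends up deepest, at depth 5.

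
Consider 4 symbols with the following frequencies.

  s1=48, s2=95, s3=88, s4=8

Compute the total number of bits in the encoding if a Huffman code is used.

Build the Huffman tree bottom-up:
s4(8) + s1(48) → 56
56 + s3(88) → 144
s2(95) + 144 → 239
The encoded length is the sum of every internal node's weight: 56 + 144 + 239 = 439 bits.

439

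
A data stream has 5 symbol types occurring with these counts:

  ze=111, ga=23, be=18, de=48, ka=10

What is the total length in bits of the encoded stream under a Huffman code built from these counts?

Build the Huffman tree bottom-up:
ka(10) + be(18) → 28
ga(23) + 28 → 51
de(48) + 51 → 99
99 + ze(111) → 210
Each symbol's bit-cost is frequency × depth; summing gives 388 bits (equivalently 28 + 51 + 99 + 210).

388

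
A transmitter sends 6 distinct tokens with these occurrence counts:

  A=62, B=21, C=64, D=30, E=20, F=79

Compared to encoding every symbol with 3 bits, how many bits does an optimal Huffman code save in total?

164

Fixed-length: 3 bits × 276 symbols = 828 bits.
Huffman merges:
combine E(20), B(21) → 41
combine D(30), 41 → 71
combine A(62), C(64) → 126
combine 71, F(79) → 150
combine 126, 150 → 276
Huffman total = 41 + 71 + 126 + 150 + 276 = 664 bits.
Saving = 828 − 664 = 164 bits.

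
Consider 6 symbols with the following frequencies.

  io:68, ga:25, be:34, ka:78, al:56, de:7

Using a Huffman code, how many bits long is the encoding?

Merge the two smallest weights repeatedly:
merge de(7) and ga(25): 32
merge 32 and be(34): 66
merge al(56) and 66: 122
merge io(68) and ka(78): 146
merge 122 and 146: 268
Each symbol's bit-cost is frequency × depth; summing gives 634 bits (equivalently 32 + 66 + 122 + 146 + 268).

634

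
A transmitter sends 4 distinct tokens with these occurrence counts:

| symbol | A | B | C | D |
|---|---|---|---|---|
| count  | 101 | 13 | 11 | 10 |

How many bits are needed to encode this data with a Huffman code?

Merge the two smallest weights repeatedly:
merge D(10) and C(11): 21
merge B(13) and 21: 34
merge 34 and A(101): 135
Each symbol's bit-cost is frequency × depth; summing gives 190 bits (equivalently 21 + 34 + 135).

190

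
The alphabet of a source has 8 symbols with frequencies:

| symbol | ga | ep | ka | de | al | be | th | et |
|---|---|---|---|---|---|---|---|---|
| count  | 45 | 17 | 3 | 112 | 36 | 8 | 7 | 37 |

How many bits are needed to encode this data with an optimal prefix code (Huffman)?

634

Merge the two smallest weights repeatedly:
combine ka(3), th(7) → 10
combine be(8), 10 → 18
combine ep(17), 18 → 35
combine 35, al(36) → 71
combine et(37), ga(45) → 82
combine 71, 82 → 153
combine de(112), 153 → 265
Each symbol's bit-cost is frequency × depth; summing gives 634 bits (equivalently 10 + 18 + 35 + 71 + 82 + 153 + 265).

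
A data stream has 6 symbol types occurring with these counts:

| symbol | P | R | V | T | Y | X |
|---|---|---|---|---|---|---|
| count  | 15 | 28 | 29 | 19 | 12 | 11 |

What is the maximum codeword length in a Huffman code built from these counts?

3

Merge the two lowest-weight nodes at each step:
merge X(11) and Y(12): 23
merge P(15) and T(19): 34
merge 23 and R(28): 51
merge V(29) and 34: 63
merge 51 and 63: 114
The first pair merged (X, Y) ends up deepest, at depth 3.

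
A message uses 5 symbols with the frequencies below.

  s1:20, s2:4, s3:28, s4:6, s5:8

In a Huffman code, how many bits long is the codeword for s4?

4

Build the tree from the bottom:
combine s2(4), s4(6) → 10
combine s5(8), 10 → 18
combine 18, s1(20) → 38
combine s3(28), 38 → 66
s4 sits 4 levels below the root, so its codeword is 4 bits.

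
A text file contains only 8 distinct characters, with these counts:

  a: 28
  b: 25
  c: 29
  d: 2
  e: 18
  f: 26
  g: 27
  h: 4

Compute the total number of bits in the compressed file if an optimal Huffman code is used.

450

Build the Huffman tree bottom-up:
d(2) + h(4) → 6
6 + e(18) → 24
24 + b(25) → 49
f(26) + g(27) → 53
a(28) + c(29) → 57
49 + 53 → 102
57 + 102 → 159
Total encoded bits = sum of merged weights = 6 + 24 + 49 + 53 + 57 + 102 + 159 = 450.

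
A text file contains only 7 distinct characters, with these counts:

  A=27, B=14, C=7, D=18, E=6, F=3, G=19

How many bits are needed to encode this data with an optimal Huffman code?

243

Merge the two smallest weights repeatedly:
merge F(3) and E(6): 9
merge C(7) and 9: 16
merge B(14) and 16: 30
merge D(18) and G(19): 37
merge A(27) and 30: 57
merge 37 and 57: 94
Total encoded bits = sum of merged weights = 9 + 16 + 30 + 37 + 57 + 94 = 243.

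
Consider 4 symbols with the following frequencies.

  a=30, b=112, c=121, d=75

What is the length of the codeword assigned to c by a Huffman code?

1

Repeatedly merge the two smallest:
combine a(30), d(75) → 105
combine 105, b(112) → 217
combine c(121), 217 → 338
c sits one level below the root: a 1-bit codeword.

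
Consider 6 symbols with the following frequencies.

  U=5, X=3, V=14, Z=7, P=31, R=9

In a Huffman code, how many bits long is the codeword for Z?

3

Huffman merges, smallest pair first:
X(3) + U(5) → 8
Z(7) + 8 → 15
R(9) + V(14) → 23
15 + 23 → 38
P(31) + 38 → 69
The subtree containing Z is merged 3 times, so code length = 3.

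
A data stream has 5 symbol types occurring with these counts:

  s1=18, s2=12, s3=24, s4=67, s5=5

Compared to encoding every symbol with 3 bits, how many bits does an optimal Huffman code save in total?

Fixed-length: 3 bits × 126 symbols = 378 bits.
Huffman merges:
merge s5(5) and s2(12): 17
merge 17 and s1(18): 35
merge s3(24) and 35: 59
merge 59 and s4(67): 126
Huffman total = 17 + 35 + 59 + 126 = 237 bits.
Saving = 378 − 237 = 141 bits.

141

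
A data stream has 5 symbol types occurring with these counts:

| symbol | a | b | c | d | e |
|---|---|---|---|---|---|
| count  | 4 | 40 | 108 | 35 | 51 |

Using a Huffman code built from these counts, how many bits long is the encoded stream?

Merge the two smallest weights repeatedly:
merge a(4) and d(35): 39
merge 39 and b(40): 79
merge e(51) and 79: 130
merge c(108) and 130: 238
Each symbol's bit-cost is frequency × depth; summing gives 486 bits (equivalently 39 + 79 + 130 + 238).

486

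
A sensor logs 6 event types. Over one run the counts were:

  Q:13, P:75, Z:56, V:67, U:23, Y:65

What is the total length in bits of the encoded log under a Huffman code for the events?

726

Build the Huffman tree bottom-up:
Q(13) + U(23) → 36
36 + Z(56) → 92
Y(65) + V(67) → 132
P(75) + 92 → 167
132 + 167 → 299
Total encoded bits = sum of merged weights = 36 + 92 + 132 + 167 + 299 = 726.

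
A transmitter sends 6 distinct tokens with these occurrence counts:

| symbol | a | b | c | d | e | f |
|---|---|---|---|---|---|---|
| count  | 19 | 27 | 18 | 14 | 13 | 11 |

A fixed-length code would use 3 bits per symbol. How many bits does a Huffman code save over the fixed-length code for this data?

46

Fixed-length: 3 bits × 102 symbols = 306 bits.
Huffman merges:
merge f(11) and e(13): 24
merge d(14) and c(18): 32
merge a(19) and 24: 43
merge b(27) and 32: 59
merge 43 and 59: 102
Huffman total = 24 + 32 + 43 + 59 + 102 = 260 bits.
Saving = 306 − 260 = 46 bits.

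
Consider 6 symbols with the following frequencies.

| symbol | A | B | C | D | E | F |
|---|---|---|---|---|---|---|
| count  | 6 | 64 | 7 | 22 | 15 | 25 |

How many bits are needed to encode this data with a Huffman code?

Greedily combine the two least-frequent nodes:
A(6) + C(7) → 13
13 + E(15) → 28
D(22) + F(25) → 47
28 + 47 → 75
B(64) + 75 → 139
The encoded length is the sum of every internal node's weight: 13 + 28 + 47 + 75 + 139 = 302 bits.

302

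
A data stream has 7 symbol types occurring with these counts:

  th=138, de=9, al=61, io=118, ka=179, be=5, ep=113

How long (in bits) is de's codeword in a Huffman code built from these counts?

Repeatedly merge the two smallest:
be(5) + de(9) → 14
14 + al(61) → 75
75 + ep(113) → 188
io(118) + th(138) → 256
ka(179) + 188 → 367
256 + 367 → 623
The subtree containing de is merged 5 times, so code length = 5.

5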